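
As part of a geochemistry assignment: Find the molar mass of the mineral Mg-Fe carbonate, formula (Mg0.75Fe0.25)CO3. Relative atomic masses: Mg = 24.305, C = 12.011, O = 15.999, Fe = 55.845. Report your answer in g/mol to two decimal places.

M = 0.75·24.305 + 0.25·55.845 + 1·12.011 + 3·15.999

92.20 g/mol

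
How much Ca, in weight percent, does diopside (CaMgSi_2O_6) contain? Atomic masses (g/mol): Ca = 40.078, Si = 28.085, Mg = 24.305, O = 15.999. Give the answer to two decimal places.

18.51 weight percent

M(CaMgSi_2O_6) = 216.547 g/mol.
Ca contributes 1 × 40.078 = 40.078 g per mole.
40.078/216.547 = 0.1851 → 18.51%.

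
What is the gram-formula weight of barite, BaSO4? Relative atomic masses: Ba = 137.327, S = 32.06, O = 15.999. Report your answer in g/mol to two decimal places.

The formula mass is the sum 1×137.327 + 1×32.06 + 4×15.999.

233.38 g/mol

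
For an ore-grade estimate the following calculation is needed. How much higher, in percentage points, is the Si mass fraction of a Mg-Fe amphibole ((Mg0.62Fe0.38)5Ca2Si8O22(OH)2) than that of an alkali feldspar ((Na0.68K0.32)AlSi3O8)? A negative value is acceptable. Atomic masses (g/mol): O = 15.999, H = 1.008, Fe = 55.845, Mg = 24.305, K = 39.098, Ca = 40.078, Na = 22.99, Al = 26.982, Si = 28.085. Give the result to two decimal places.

First mineral: 224.680 g Si in 872.279 g formula = 25.76 wt% Si.
Second mineral: 84.255 g Si in 267.374 g formula = 31.51 wt% Si.
25.76% − 31.51% gives a difference of -5.75 percentage points.

-5.75 percentage points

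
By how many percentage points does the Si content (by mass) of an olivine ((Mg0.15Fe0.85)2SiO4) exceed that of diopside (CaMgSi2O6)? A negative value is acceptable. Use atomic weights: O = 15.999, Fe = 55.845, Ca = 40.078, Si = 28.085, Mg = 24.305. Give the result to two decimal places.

-11.49 percentage points

First mineral: 28.085 g Si in 194.309 g formula = 14.45 wt% Si.
Second mineral: 56.170 g Si in 216.547 g formula = 25.94 wt% Si.
14.45% − 25.94% gives a difference of -11.49 percentage points.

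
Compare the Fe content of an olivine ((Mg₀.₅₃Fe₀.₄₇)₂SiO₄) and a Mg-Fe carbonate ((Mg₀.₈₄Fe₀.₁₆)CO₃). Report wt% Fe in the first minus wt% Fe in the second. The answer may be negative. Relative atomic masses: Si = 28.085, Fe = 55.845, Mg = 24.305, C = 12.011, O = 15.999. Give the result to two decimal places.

M((Mg₀.₅₃Fe₀.₄₇)₂SiO₄) = 170.339 g/mol, so wt% Fe = 52.494/170.339 × 100 = 30.82%.
M((Mg₀.₈₄Fe₀.₁₆)CO₃) = 89.359 g/mol, so wt% Fe = 8.935/89.359 × 100 = 10.00%.
30.82 − 10.00 = 20.82 pp.

20.82 percentage points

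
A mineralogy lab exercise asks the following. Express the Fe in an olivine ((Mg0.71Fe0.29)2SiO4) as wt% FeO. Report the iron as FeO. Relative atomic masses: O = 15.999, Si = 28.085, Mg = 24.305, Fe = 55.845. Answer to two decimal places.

M((Mg0.71Fe0.29)2SiO4) = 158.984 g/mol; M(FeO) = 71.844 g/mol.
Moles FeO per formula unit = 0.58 Fe ÷ 1 = 0.5800.
FeO fraction = (0.5800 × 71.844) / 158.984 = 41.670/158.984 = 0.2621.

26.21 wt%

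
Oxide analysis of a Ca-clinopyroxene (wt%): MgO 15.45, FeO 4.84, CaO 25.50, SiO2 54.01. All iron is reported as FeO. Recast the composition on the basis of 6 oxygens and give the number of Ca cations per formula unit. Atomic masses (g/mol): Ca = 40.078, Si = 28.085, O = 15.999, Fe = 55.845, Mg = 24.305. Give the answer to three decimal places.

1.009 Ca apfu

15.45 wt% MgO ÷ 40.304 g/mol = 0.38334 mol, giving 0.38334 Mg and 0.38334 O.
4.84 wt% FeO ÷ 71.844 g/mol = 0.06737 mol, giving 0.06737 Fe and 0.06737 O.
25.50 wt% CaO ÷ 56.077 g/mol = 0.45473 mol, giving 0.45473 Ca and 0.45473 O.
54.01 wt% SiO2 ÷ 60.083 g/mol = 0.89892 mol, giving 0.89892 Si and 1.79784 O.
Oxygen sums to 2.70328; scaling by 6/2.70328 = 2.21953 puts the formula on 6 O.
Ca: 0.45473 × 2.21953 = 1.009 atoms per formula unit.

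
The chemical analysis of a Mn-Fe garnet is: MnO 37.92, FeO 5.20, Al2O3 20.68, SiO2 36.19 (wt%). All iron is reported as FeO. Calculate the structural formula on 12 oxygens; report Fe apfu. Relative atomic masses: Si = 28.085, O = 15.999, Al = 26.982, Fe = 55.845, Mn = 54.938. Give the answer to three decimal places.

0.359 Fe apfu

37.92 wt% MnO ÷ 70.937 g/mol = 0.53456 mol, giving 0.53456 Mn and 0.53456 O.
5.20 wt% FeO ÷ 71.844 g/mol = 0.07238 mol, giving 0.07238 Fe and 0.07238 O.
20.68 wt% Al2O3 ÷ 101.961 g/mol = 0.20282 mol, giving 0.40564 Al and 0.60846 O.
36.19 wt% SiO2 ÷ 60.083 g/mol = 0.60233 mol, giving 0.60233 Si and 1.20466 O.
Oxygen sums to 2.42006; scaling by 12/2.42006 = 4.95855 puts the formula on 12 O.
Fe: 0.07238 × 4.95855 = 0.359 atoms per formula unit.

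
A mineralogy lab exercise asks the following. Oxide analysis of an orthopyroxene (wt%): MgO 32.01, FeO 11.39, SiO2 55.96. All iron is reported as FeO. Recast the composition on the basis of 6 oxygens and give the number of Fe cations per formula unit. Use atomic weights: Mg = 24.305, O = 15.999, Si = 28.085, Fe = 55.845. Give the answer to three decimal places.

0.338 Fe apfu

32.01 wt% MgO ÷ 40.304 g/mol = 0.79421 mol, giving 0.79421 Mg and 0.79421 O.
11.39 wt% FeO ÷ 71.844 g/mol = 0.15854 mol, giving 0.15854 Fe and 0.15854 O.
55.96 wt% SiO2 ÷ 60.083 g/mol = 0.93138 mol, giving 0.93138 Si and 1.86276 O.
Oxygen sums to 2.81551; scaling by 6/2.81551 = 2.13105 puts the formula on 6 O.
Fe: 0.15854 × 2.13105 = 0.338 atoms per formula unit.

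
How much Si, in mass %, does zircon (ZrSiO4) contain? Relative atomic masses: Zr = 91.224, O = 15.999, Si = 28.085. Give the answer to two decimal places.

Formula mass = 1·91.224 + 1·28.085 + 4·15.999 = 183.305 g/mol, of which 28.085 g is Si.
So Si makes up 28.085/183.305 = 0.1532 of the mass, i.e. 15.32%.

15.32 mass %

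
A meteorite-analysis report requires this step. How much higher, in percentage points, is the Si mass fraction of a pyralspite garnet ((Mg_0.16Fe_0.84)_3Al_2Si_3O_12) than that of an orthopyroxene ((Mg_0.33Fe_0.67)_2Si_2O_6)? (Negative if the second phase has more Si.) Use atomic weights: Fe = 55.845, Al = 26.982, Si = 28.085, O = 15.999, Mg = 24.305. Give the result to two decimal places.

M((Mg_0.16Fe_0.84)_3Al_2Si_3O_12) = 482.603 g/mol, so wt% Si = 84.255/482.603 × 100 = 17.46%.
M((Mg_0.33Fe_0.67)_2Si_2O_6) = 243.038 g/mol, so wt% Si = 56.170/243.038 × 100 = 23.11%.
17.46 − 23.11 = -5.65 pp.

-5.65 percentage points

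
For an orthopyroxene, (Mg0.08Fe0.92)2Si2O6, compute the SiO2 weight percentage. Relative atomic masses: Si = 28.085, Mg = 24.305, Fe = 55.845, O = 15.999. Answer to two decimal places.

Formula mass = 258.808 g/mol.
2 Si → 2.0000 mol SiO2 per formula unit; M(SiO2) = 60.083, so SiO2 mass = 120.166 g.
120.166/258.808 × 100 = 46.43 wt%.

46.43 wt%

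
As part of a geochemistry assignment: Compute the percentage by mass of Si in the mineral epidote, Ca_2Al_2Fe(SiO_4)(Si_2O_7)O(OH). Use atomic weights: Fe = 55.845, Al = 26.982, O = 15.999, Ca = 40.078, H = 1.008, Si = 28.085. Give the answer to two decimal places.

17.44 mass %

Molar mass of Ca_2Al_2Fe(SiO_4)(Si_2O_7)O(OH): 2*40.078 + 2*26.982 + 1*55.845 + 3*28.085 + 13*15.999 + 1*1.008 = 483.215 g/mol.
Mass of Si per formula unit: 3 × 28.085 = 84.255 g.
Weight fraction Si = 84.255 / 483.215 = 0.1744.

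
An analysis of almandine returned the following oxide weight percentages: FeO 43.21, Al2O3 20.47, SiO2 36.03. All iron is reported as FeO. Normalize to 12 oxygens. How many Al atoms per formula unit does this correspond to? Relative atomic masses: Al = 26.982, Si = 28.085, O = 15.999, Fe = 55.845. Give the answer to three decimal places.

2.005 Al apfu

FeO: 43.21/71.844 = 0.60144 mol → 0.60144 mol Fe, 0.60144 mol O.
Al2O3: 20.47/101.961 = 0.20076 mol → 0.40152 mol Al, 0.60228 mol O.
SiO2: 36.03/60.083 = 0.59967 mol → 0.59967 mol Si, 1.19934 mol O.
Total oxygen = 2.40306 mol. Normalization factor = 12/2.40306 = 4.99363.
Al per 12 O = 0.40152 × 4.99363 = 2.005.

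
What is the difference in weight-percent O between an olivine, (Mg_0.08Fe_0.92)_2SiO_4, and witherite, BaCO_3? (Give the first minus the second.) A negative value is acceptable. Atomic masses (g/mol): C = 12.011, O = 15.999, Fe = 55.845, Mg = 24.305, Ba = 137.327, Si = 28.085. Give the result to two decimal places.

7.88 percentage points

O in (Mg_0.08Fe_0.92)_2SiO_4: molar mass 198.725 g/mol; 4×15.999 = 63.996 g → 32.20 wt%.
O in BaCO_3: molar mass 197.335 g/mol; 3×15.999 = 47.997 g → 24.32 wt%.
Difference = 32.20 − 24.32 = 7.88 percentage points.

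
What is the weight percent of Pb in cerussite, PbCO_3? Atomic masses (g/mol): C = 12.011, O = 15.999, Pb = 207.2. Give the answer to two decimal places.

77.54 wt%

M(PbCO_3) = 267.208 g/mol.
Pb contributes 1 × 207.2 = 207.200 g per mole.
207.200/267.208 = 0.7754 → 77.54%.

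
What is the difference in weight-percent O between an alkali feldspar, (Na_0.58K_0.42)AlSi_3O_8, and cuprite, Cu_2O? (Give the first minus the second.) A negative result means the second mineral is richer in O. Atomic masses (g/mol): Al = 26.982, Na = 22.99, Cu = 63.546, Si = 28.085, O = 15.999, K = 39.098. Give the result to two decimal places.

O in (Na_0.58K_0.42)AlSi_3O_8: molar mass 268.984 g/mol; 8×15.999 = 127.992 g → 47.58 wt%.
O in Cu_2O: molar mass 143.091 g/mol; 1×15.999 = 15.999 g → 11.18 wt%.
Difference = 47.58 − 11.18 = 36.40 percentage points.

36.40 percentage points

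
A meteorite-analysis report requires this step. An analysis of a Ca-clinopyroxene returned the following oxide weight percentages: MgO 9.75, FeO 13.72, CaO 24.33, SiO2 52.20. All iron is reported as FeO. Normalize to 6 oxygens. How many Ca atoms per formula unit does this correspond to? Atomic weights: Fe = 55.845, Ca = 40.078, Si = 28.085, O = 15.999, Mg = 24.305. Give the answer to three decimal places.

1.000 Ca apfu

MgO (M=40.304): mol = 0.24191; Mg = 0.24191, O = 0.24191.
FeO (M=71.844): mol = 0.19097; Fe = 0.19097, O = 0.19097.
CaO (M=56.077): mol = 0.43387; Ca = 0.43387, O = 0.43387.
SiO2 (M=60.083): mol = 0.86880; Si = 0.86880, O = 1.73760.
ΣO = 2.60435; factor = 6/ΣO = 2.30384.
Ca apfu = 0.43387 × 2.30384 = 1.000.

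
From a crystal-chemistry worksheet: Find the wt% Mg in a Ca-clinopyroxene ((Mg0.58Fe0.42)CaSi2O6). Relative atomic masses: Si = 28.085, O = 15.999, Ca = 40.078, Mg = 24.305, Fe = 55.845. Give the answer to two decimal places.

6.13 wt%

Formula mass = 0.58*24.305 + 0.42*55.845 + 1*40.078 + 2*28.085 + 6*15.999 = 229.794 g/mol, of which 14.097 g is Mg.
So Mg makes up 14.097/229.794 = 0.0613 of the mass, i.e. 6.13%.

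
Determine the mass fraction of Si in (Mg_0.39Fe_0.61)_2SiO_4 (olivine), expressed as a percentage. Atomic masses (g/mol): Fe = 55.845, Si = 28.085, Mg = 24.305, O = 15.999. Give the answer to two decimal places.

Molar mass of (Mg_0.39Fe_0.61)_2SiO_4: 0.78×24.305 + 1.22×55.845 + 1×28.085 + 4×15.999 = 179.170 g/mol.
Mass of Si per formula unit: 1 × 28.085 = 28.085 g.
Weight fraction Si = 28.085 / 179.170 = 0.1568.

15.68 weight percent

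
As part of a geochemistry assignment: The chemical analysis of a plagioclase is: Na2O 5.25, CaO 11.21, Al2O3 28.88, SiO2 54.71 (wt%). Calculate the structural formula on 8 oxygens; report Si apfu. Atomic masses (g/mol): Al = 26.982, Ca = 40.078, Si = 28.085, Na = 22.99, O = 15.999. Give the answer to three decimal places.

2.465 Si apfu

Na2O: 5.25/61.979 = 0.08471 mol → 0.16942 mol Na, 0.08471 mol O.
CaO: 11.21/56.077 = 0.19990 mol → 0.19990 mol Ca, 0.19990 mol O.
Al2O3: 28.88/101.961 = 0.28325 mol → 0.56650 mol Al, 0.84975 mol O.
SiO2: 54.71/60.083 = 0.91057 mol → 0.91057 mol Si, 1.82114 mol O.
Total oxygen = 2.95550 mol. Normalization factor = 8/2.95550 = 2.70682.
Si per 8 O = 0.91057 × 2.70682 = 2.465.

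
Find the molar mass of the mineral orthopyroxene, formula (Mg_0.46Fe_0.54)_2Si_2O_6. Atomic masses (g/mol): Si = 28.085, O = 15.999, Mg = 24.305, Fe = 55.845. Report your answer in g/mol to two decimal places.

234.84 g/mol

M = 0.92×24.305 + 1.08×55.845 + 2×28.085 + 6×15.999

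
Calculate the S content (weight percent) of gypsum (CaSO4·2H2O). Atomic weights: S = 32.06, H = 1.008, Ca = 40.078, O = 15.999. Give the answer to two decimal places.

18.62 weight percent

Molar mass of CaSO4·2H2O: 1×40.078 + 1×32.06 + 6×15.999 + 4×1.008 = 172.164 g/mol.
Mass of S per formula unit: 1 × 32.06 = 32.060 g.
Weight fraction S = 32.060 / 172.164 = 0.1862.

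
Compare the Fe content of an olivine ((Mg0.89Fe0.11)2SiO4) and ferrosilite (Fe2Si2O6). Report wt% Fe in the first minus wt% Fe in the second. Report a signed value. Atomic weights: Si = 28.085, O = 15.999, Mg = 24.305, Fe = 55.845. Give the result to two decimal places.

-34.01 percentage points

Fe in (Mg0.89Fe0.11)2SiO4: molar mass 147.630 g/mol; 0.22×55.845 = 12.286 g → 8.32 wt%.
Fe in Fe2Si2O6: molar mass 263.854 g/mol; 2×55.845 = 111.690 g → 42.33 wt%.
Difference = 8.32 − 42.33 = -34.01 percentage points.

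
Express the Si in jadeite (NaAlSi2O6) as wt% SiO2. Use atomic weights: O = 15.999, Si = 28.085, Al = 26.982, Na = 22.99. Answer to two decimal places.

Molar mass of NaAlSi2O6 = 1·22.99 + 1·26.982 + 2·28.085 + 6·15.999 = 202.136 g/mol.
Each formula unit contains 2 Si, equivalent to 2/1 = 2.0000 mol SiO2.
M(SiO2) = 1×28.085 + 2×15.999 = 60.083 g/mol.
Mass of SiO2 per formula unit = 2.0000 × 60.083 = 120.166 g.
SiO2 wt% = 120.166 / 202.136 × 100 = 59.45%.

59.45 wt%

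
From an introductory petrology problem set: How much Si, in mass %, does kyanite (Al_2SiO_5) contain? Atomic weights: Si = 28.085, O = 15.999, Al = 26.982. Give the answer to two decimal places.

17.33 mass %

Molar mass of Al_2SiO_5: 2×26.982 + 1×28.085 + 5×15.999 = 162.044 g/mol.
Mass of Si per formula unit: 1 × 28.085 = 28.085 g.
Weight fraction Si = 28.085 / 162.044 = 0.1733.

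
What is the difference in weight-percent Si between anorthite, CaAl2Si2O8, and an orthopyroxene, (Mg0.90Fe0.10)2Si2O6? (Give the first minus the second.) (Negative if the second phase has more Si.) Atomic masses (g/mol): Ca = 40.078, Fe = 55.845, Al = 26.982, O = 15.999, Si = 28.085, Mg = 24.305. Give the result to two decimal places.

-6.93 percentage points

First mineral: 56.170 g Si in 278.204 g formula = 20.19 wt% Si.
Second mineral: 56.170 g Si in 207.082 g formula = 27.12 wt% Si.
20.19% − 27.12% gives a difference of -6.93 percentage points.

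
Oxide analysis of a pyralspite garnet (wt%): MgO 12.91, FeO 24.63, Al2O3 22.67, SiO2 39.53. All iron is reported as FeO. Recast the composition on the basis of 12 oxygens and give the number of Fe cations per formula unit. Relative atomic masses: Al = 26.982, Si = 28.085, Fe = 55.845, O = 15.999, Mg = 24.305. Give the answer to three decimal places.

1.555 Fe apfu

MgO: 12.91/40.304 = 0.32032 mol → 0.32032 mol Mg, 0.32032 mol O.
FeO: 24.63/71.844 = 0.34283 mol → 0.34283 mol Fe, 0.34283 mol O.
Al2O3: 22.67/101.961 = 0.22234 mol → 0.44468 mol Al, 0.66702 mol O.
SiO2: 39.53/60.083 = 0.65792 mol → 0.65792 mol Si, 1.31584 mol O.
Total oxygen = 2.64601 mol. Normalization factor = 12/2.64601 = 4.53513.
Fe per 12 O = 0.34283 × 4.53513 = 1.555.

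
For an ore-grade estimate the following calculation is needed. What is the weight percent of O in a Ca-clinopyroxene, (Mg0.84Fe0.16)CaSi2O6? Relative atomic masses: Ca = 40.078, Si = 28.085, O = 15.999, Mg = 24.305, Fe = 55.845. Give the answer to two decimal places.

43.32 mass %

Molar mass of (Mg0.84Fe0.16)CaSi2O6: 0.84*24.305 + 0.16*55.845 + 1*40.078 + 2*28.085 + 6*15.999 = 221.593 g/mol.
Mass of O per formula unit: 6 × 15.999 = 95.994 g.
Weight fraction O = 95.994 / 221.593 = 0.4332.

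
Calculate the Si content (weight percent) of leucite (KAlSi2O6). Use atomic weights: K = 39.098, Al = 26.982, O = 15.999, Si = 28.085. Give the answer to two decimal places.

25.74 weight percent

Molar mass of KAlSi2O6: 1·39.098 + 1·26.982 + 2·28.085 + 6·15.999 = 218.244 g/mol.
Mass of Si per formula unit: 2 × 28.085 = 56.170 g.
Weight fraction Si = 56.170 / 218.244 = 0.2574.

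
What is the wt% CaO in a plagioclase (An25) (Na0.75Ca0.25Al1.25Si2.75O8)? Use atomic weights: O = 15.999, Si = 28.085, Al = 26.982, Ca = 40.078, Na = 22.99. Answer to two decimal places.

Formula mass = 266.215 g/mol.
0.25 Ca → 0.2500 mol CaO per formula unit; M(CaO) = 56.077, so CaO mass = 14.019 g.
14.019/266.215 × 100 = 5.27 wt%.

5.27 wt%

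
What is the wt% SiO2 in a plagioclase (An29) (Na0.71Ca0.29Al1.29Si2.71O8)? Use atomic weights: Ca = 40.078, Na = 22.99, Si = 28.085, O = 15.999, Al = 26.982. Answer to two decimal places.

61.02 wt%

M(Na0.71Ca0.29Al1.29Si2.71O8) = 266.855 g/mol; M(SiO2) = 60.083 g/mol.
Moles SiO2 per formula unit = 2.71 Si ÷ 1 = 2.7100.
SiO2 fraction = (2.7100 × 60.083) / 266.855 = 162.825/266.855 = 0.6102.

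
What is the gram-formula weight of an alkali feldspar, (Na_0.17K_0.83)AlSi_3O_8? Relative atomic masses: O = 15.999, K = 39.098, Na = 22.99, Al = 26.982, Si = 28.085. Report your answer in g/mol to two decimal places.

The formula mass is the sum 0.17(22.99) + 0.83(39.098) + 1(26.982) + 3(28.085) + 8(15.999).

275.59 g/mol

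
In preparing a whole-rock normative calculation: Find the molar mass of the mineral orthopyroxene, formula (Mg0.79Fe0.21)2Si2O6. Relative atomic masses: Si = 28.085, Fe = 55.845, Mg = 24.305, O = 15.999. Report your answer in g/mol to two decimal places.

M = 1.58×24.305 + 0.42×55.845 + 2×28.085 + 6×15.999

214.02 g/mol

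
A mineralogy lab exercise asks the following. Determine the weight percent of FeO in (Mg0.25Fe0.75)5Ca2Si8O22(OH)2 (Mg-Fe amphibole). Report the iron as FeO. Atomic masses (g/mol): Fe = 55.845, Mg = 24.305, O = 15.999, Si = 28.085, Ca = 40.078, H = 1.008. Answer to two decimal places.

28.95 wt%

M((Mg0.25Fe0.75)5Ca2Si8O22(OH)2) = 930.628 g/mol; M(FeO) = 71.844 g/mol.
Moles FeO per formula unit = 3.75 Fe ÷ 1 = 3.7500.
FeO fraction = (3.7500 × 71.844) / 930.628 = 269.415/930.628 = 0.2895.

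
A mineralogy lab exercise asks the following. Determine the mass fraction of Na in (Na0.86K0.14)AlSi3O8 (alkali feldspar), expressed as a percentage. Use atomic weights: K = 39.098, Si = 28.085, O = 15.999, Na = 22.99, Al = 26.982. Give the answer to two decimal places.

Molar mass of (Na0.86K0.14)AlSi3O8: 0.86×22.99 + 0.14×39.098 + 1×26.982 + 3×28.085 + 8×15.999 = 264.474 g/mol.
Mass of Na per formula unit: 0.86 × 22.99 = 19.771 g.
Weight fraction Na = 19.771 / 264.474 = 0.0748.

7.48 wt%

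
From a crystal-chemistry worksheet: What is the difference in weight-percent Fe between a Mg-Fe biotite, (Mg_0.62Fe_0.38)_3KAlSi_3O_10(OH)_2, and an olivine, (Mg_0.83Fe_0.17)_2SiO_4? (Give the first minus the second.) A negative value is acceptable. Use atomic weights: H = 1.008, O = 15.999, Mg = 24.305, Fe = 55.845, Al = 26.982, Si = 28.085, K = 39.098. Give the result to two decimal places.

First mineral: 63.663 g Fe in 453.210 g formula = 14.05 wt% Fe.
Second mineral: 18.987 g Fe in 151.415 g formula = 12.54 wt% Fe.
14.05% − 12.54% gives a difference of 1.51 percentage points.

1.51 percentage points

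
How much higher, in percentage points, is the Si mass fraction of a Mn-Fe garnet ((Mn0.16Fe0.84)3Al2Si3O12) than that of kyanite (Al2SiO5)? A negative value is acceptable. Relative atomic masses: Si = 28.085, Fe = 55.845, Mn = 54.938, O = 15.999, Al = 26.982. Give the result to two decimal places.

First mineral: 84.255 g Si in 497.307 g formula = 16.94 wt% Si.
Second mineral: 28.085 g Si in 162.044 g formula = 17.33 wt% Si.
16.94% − 17.33% gives a difference of -0.39 percentage points.

-0.39 percentage points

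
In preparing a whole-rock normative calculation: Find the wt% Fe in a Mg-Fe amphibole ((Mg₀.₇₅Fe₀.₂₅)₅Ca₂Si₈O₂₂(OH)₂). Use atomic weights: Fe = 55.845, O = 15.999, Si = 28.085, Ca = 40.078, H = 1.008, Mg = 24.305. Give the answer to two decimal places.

Molar mass of (Mg₀.₇₅Fe₀.₂₅)₅Ca₂Si₈O₂₂(OH)₂: 3.75*24.305 + 1.25*55.845 + 2*40.078 + 8*28.085 + 24*15.999 + 2*1.008 = 851.778 g/mol.
Mass of Fe per formula unit: 1.25 × 55.845 = 69.806 g.
Weight fraction Fe = 69.806 / 851.778 = 0.0820.

8.20 weight percent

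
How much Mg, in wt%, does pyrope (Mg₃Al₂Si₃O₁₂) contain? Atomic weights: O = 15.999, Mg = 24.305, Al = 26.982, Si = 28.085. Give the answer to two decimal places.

Formula mass = 3×24.305 + 2×26.982 + 3×28.085 + 12×15.999 = 403.122 g/mol, of which 72.915 g is Mg.
So Mg makes up 72.915/403.122 = 0.1809 of the mass, i.e. 18.09%.

18.09 wt%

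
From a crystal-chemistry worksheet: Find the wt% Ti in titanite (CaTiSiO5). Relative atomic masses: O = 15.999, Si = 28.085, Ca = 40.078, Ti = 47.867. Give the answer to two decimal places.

24.42 weight percent

Molar mass of CaTiSiO5: 1*40.078 + 1*47.867 + 1*28.085 + 5*15.999 = 196.025 g/mol.
Mass of Ti per formula unit: 1 × 47.867 = 47.867 g.
Weight fraction Ti = 47.867 / 196.025 = 0.2442.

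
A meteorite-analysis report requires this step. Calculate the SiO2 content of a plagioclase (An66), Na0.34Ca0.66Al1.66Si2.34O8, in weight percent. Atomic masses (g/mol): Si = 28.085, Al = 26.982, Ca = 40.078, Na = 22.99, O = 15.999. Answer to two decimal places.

M(Na0.34Ca0.66Al1.66Si2.34O8) = 272.769 g/mol; M(SiO2) = 60.083 g/mol.
Moles SiO2 per formula unit = 2.34 Si ÷ 1 = 2.3400.
SiO2 fraction = (2.3400 × 60.083) / 272.769 = 140.594/272.769 = 0.5154.

51.54 wt%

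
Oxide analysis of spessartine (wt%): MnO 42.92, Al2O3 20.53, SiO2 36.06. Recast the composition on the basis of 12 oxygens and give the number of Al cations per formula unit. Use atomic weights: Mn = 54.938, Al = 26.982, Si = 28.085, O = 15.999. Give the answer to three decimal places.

2.006 Al apfu

MnO (M=70.937): mol = 0.60504; Mn = 0.60504, O = 0.60504.
Al2O3 (M=101.961): mol = 0.20135; Al = 0.40270, O = 0.60405.
SiO2 (M=60.083): mol = 0.60017; Si = 0.60017, O = 1.20034.
ΣO = 2.40943; factor = 12/ΣO = 4.98043.
Al apfu = 0.40270 × 4.98043 = 2.006.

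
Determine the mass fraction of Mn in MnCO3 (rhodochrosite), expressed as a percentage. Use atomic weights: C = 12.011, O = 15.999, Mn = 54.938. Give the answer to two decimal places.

47.79 weight percent

Formula mass = 1×54.938 + 1×12.011 + 3×15.999 = 114.946 g/mol, of which 54.938 g is Mn.
So Mn makes up 54.938/114.946 = 0.4779 of the mass, i.e. 47.79%.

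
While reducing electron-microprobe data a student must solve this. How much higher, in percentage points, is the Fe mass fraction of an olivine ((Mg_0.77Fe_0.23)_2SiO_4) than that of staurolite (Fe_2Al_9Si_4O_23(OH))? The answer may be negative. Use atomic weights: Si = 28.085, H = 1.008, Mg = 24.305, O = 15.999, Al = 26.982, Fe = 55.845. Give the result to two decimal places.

3.44 percentage points

Fe in (Mg_0.77Fe_0.23)_2SiO_4: molar mass 155.199 g/mol; 0.46×55.845 = 25.689 g → 16.55 wt%.
Fe in Fe_2Al_9Si_4O_23(OH): molar mass 851.852 g/mol; 2×55.845 = 111.690 g → 13.11 wt%.
Difference = 16.55 − 13.11 = 3.44 percentage points.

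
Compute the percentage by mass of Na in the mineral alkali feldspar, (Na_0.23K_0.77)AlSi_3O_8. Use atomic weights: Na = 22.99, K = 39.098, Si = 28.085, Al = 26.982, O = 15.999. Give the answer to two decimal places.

1.93 weight percent

Molar mass of (Na_0.23K_0.77)AlSi_3O_8: 0.23·22.99 + 0.77·39.098 + 1·26.982 + 3·28.085 + 8·15.999 = 274.622 g/mol.
Mass of Na per formula unit: 0.23 × 22.99 = 5.288 g.
Weight fraction Na = 5.288 / 274.622 = 0.0193.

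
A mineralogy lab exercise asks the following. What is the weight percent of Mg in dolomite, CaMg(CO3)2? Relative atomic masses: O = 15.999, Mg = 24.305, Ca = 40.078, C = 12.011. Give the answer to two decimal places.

M(CaMg(CO3)2) = 184.399 g/mol.
Mg contributes 1 × 24.305 = 24.305 g per mole.
24.305/184.399 = 0.1318 → 13.18%.

13.18 wt%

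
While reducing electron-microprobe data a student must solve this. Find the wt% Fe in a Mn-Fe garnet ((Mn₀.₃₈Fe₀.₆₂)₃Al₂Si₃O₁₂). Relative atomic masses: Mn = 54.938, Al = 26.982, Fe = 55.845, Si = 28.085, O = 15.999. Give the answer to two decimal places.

Molar mass of (Mn₀.₃₈Fe₀.₆₂)₃Al₂Si₃O₁₂: 1.14·54.938 + 1.86·55.845 + 2·26.982 + 3·28.085 + 12·15.999 = 496.708 g/mol.
Mass of Fe per formula unit: 1.86 × 55.845 = 103.872 g.
Weight fraction Fe = 103.872 / 496.708 = 0.2091.

20.91 mass %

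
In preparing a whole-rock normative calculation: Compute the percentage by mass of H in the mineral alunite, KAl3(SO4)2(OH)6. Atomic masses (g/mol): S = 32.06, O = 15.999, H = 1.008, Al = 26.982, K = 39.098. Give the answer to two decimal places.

1.46 mass %

Molar mass of KAl3(SO4)2(OH)6: 1*39.098 + 3*26.982 + 2*32.06 + 14*15.999 + 6*1.008 = 414.198 g/mol.
Mass of H per formula unit: 6 × 1.008 = 6.048 g.
Weight fraction H = 6.048 / 414.198 = 0.0146.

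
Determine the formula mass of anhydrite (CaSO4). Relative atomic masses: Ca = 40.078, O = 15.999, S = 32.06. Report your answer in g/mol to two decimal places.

Ca: 1 × 40.078 = 40.0780
S: 1 × 32.06 = 32.0600
O: 4 × 15.999 = 63.9960
Summing the contributions gives the formula mass.

136.13 g/mol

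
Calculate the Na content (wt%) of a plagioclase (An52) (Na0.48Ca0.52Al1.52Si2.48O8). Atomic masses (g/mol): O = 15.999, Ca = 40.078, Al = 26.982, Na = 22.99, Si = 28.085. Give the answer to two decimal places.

Formula mass = 0.48×22.99 + 0.52×40.078 + 1.52×26.982 + 2.48×28.085 + 8×15.999 = 270.531 g/mol, of which 11.035 g is Na.
So Na makes up 11.035/270.531 = 0.0408 of the mass, i.e. 4.08%.

4.08 wt%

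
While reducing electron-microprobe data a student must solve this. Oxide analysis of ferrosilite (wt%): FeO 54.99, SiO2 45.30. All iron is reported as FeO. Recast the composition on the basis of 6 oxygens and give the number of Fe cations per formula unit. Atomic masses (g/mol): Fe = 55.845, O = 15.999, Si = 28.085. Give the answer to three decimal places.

2.020 Fe apfu

FeO (M=71.844): mol = 0.76541; Fe = 0.76541, O = 0.76541.
SiO2 (M=60.083): mol = 0.75396; Si = 0.75396, O = 1.50792.
ΣO = 2.27333; factor = 6/ΣO = 2.63930.
Fe apfu = 0.76541 × 2.63930 = 2.020.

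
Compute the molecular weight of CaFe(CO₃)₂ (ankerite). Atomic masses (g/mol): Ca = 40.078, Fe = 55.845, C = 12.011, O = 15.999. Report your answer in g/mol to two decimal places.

M = 1*40.078 + 1*55.845 + 2*12.011 + 6*15.999

215.94 g/mol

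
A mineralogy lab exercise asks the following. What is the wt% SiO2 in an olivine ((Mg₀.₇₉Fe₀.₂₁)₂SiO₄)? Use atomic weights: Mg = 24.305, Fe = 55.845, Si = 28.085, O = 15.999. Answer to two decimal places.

Formula mass = 153.938 g/mol.
1 Si → 1.0000 mol SiO2 per formula unit; M(SiO2) = 60.083, so SiO2 mass = 60.083 g.
60.083/153.938 × 100 = 39.03 wt%.

39.03 wt%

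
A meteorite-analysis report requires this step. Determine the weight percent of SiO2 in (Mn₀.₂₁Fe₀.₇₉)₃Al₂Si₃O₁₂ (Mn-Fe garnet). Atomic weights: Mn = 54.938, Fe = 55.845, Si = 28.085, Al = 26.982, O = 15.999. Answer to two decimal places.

Formula mass = 497.171 g/mol.
3 Si → 3.0000 mol SiO2 per formula unit; M(SiO2) = 60.083, so SiO2 mass = 180.249 g.
180.249/497.171 × 100 = 36.25 wt%.

36.25 wt%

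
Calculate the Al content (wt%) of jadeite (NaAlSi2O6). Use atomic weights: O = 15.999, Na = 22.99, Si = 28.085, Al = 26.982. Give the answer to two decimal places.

13.35 wt%

Molar mass of NaAlSi2O6: 1*22.99 + 1*26.982 + 2*28.085 + 6*15.999 = 202.136 g/mol.
Mass of Al per formula unit: 1 × 26.982 = 26.982 g.
Weight fraction Al = 26.982 / 202.136 = 0.1335.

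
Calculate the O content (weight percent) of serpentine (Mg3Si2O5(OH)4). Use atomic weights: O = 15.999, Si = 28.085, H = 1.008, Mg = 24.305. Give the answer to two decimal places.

51.96 weight percent

Molar mass of Mg3Si2O5(OH)4: 3×24.305 + 2×28.085 + 9×15.999 + 4×1.008 = 277.108 g/mol.
Mass of O per formula unit: 9 × 15.999 = 143.991 g.
Weight fraction O = 143.991 / 277.108 = 0.5196.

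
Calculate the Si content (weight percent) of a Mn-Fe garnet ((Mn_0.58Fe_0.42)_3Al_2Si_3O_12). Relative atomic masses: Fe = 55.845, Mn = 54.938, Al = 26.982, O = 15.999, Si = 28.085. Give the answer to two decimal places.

16.98 weight percent

Formula mass = 1.74×54.938 + 1.26×55.845 + 2×26.982 + 3×28.085 + 12×15.999 = 496.164 g/mol, of which 84.255 g is Si.
So Si makes up 84.255/496.164 = 0.1698 of the mass, i.e. 16.98%.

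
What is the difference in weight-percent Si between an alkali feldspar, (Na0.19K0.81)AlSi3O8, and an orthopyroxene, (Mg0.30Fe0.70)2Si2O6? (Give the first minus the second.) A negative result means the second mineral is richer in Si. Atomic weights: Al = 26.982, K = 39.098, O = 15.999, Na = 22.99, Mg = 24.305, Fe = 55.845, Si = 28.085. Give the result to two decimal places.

Si in (Na0.19K0.81)AlSi3O8: molar mass 275.266 g/mol; 3×28.085 = 84.255 g → 30.61 wt%.
Si in (Mg0.30Fe0.70)2Si2O6: molar mass 244.930 g/mol; 2×28.085 = 56.170 g → 22.93 wt%.
Difference = 30.61 − 22.93 = 7.68 percentage points.

7.68 percentage points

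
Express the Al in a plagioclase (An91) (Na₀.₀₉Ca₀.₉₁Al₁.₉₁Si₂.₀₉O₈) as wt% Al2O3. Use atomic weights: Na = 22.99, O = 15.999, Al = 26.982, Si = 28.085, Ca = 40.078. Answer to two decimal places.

Formula mass = 276.765 g/mol.
1.91 Al → 0.9550 mol Al2O3 per formula unit; M(Al2O3) = 101.961, so Al2O3 mass = 97.373 g.
97.373/276.765 × 100 = 35.18 wt%.

35.18 wt%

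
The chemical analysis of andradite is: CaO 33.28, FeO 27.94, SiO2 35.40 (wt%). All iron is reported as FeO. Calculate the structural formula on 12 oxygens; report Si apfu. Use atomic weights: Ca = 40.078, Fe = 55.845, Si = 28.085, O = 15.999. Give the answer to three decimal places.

33.28 wt% CaO ÷ 56.077 g/mol = 0.59347 mol, giving 0.59347 Ca and 0.59347 O.
27.94 wt% FeO ÷ 71.844 g/mol = 0.38890 mol, giving 0.38890 Fe and 0.38890 O.
35.40 wt% SiO2 ÷ 60.083 g/mol = 0.58918 mol, giving 0.58918 Si and 1.17836 O.
Oxygen sums to 2.16073; scaling by 12/2.16073 = 5.55368 puts the formula on 12 O.
Si: 0.58918 × 5.55368 = 3.272 atoms per formula unit.

3.272 Si apfu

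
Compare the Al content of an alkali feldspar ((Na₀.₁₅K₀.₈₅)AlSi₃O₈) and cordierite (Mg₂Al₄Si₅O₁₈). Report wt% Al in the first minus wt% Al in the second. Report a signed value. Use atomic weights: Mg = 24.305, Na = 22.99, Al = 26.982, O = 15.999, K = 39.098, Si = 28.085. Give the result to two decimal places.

-8.67 percentage points

First mineral: 26.982 g Al in 275.911 g formula = 9.78 wt% Al.
Second mineral: 107.928 g Al in 584.945 g formula = 18.45 wt% Al.
9.78% − 18.45% gives a difference of -8.67 percentage points.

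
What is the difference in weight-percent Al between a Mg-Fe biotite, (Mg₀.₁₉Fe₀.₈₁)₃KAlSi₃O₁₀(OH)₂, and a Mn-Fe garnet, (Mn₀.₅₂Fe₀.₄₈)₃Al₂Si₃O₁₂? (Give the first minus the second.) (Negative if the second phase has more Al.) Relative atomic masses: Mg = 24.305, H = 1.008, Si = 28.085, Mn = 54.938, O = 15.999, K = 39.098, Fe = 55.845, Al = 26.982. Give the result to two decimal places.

First mineral: 26.982 g Al in 493.896 g formula = 5.46 wt% Al.
Second mineral: 53.964 g Al in 496.327 g formula = 10.87 wt% Al.
5.46% − 10.87% gives a difference of -5.41 percentage points.

-5.41 percentage points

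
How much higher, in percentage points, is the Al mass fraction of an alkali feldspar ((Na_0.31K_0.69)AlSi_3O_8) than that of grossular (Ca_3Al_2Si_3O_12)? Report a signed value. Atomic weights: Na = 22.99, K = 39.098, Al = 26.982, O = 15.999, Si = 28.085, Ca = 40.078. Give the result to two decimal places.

Al in (Na_0.31K_0.69)AlSi_3O_8: molar mass 273.334 g/mol; 1×26.982 = 26.982 g → 9.87 wt%.
Al in Ca_3Al_2Si_3O_12: molar mass 450.441 g/mol; 2×26.982 = 53.964 g → 11.98 wt%.
Difference = 9.87 − 11.98 = -2.11 percentage points.

-2.11 percentage points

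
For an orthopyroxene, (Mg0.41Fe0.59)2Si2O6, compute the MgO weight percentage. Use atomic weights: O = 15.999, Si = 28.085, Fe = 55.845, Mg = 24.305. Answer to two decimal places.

13.89 wt%

Formula mass = 237.991 g/mol.
0.82 Mg → 0.8200 mol MgO per formula unit; M(MgO) = 40.304, so MgO mass = 33.049 g.
33.049/237.991 × 100 = 13.89 wt%.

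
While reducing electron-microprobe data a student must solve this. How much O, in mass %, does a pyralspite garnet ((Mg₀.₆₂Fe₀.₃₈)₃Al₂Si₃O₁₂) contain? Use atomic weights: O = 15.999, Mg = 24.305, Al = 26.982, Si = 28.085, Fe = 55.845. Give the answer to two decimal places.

Formula mass = 1.86·24.305 + 1.14·55.845 + 2·26.982 + 3·28.085 + 12·15.999 = 439.078 g/mol, of which 191.988 g is O.
So O makes up 191.988/439.078 = 0.4373 of the mass, i.e. 43.73%.

43.73 mass %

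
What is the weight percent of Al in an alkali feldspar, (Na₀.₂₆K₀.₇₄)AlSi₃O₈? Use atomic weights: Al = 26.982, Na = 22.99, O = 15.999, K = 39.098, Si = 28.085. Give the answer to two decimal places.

Molar mass of (Na₀.₂₆K₀.₇₄)AlSi₃O₈: 0.26×22.99 + 0.74×39.098 + 1×26.982 + 3×28.085 + 8×15.999 = 274.139 g/mol.
Mass of Al per formula unit: 1 × 26.982 = 26.982 g.
Weight fraction Al = 26.982 / 274.139 = 0.0984.

9.84 wt%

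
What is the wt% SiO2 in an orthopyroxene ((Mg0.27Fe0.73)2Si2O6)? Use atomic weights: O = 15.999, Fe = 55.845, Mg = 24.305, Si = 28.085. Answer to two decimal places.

M((Mg0.27Fe0.73)2Si2O6) = 246.822 g/mol; M(SiO2) = 60.083 g/mol.
Moles SiO2 per formula unit = 2 Si ÷ 1 = 2.0000.
SiO2 fraction = (2.0000 × 60.083) / 246.822 = 120.166/246.822 = 0.4869.

48.69 wt%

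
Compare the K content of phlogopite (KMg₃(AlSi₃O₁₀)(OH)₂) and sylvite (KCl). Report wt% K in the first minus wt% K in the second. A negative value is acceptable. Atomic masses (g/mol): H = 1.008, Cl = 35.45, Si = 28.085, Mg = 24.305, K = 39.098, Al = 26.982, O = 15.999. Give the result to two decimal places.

First mineral: 39.098 g K in 417.254 g formula = 9.37 wt% K.
Second mineral: 39.098 g K in 74.548 g formula = 52.45 wt% K.
9.37% − 52.45% gives a difference of -43.08 percentage points.

-43.08 percentage points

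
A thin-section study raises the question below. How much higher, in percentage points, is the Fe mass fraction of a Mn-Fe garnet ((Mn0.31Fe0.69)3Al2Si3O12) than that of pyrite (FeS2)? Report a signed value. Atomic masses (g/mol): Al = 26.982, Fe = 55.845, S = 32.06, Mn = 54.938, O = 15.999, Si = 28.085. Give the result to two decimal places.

-23.29 percentage points

M((Mn0.31Fe0.69)3Al2Si3O12) = 496.898 g/mol, so wt% Fe = 115.599/496.898 × 100 = 23.26%.
M(FeS2) = 119.965 g/mol, so wt% Fe = 55.845/119.965 × 100 = 46.55%.
23.26 − 46.55 = -23.29 pp.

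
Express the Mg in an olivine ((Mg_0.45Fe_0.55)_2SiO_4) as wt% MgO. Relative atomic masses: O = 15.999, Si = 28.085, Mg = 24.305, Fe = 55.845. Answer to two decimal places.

Formula mass = 175.385 g/mol.
0.90 Mg → 0.9000 mol MgO per formula unit; M(MgO) = 40.304, so MgO mass = 36.274 g.
36.274/175.385 × 100 = 20.68 wt%.

20.68 wt%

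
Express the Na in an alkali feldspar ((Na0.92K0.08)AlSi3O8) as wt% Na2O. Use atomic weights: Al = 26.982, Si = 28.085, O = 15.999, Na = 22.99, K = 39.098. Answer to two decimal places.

10.82 wt%

Formula mass = 263.508 g/mol.
0.92 Na → 0.4600 mol Na2O per formula unit; M(Na2O) = 61.979, so Na2O mass = 28.510 g.
28.510/263.508 × 100 = 10.82 wt%.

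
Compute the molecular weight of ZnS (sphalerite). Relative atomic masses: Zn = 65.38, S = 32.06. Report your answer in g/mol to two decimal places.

The formula mass is the sum 1×65.38 + 1×32.06.

97.44 g/mol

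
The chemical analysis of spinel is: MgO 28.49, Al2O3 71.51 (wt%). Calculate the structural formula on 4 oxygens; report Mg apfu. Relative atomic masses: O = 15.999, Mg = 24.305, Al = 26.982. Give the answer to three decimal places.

1.006 Mg apfu

28.49 wt% MgO ÷ 40.304 g/mol = 0.70688 mol, giving 0.70688 Mg and 0.70688 O.
71.51 wt% Al2O3 ÷ 101.961 g/mol = 0.70135 mol, giving 1.40270 Al and 2.10405 O.
Oxygen sums to 2.81093; scaling by 4/2.81093 = 1.42302 puts the formula on 4 O.
Mg: 0.70688 × 1.42302 = 1.006 atoms per formula unit.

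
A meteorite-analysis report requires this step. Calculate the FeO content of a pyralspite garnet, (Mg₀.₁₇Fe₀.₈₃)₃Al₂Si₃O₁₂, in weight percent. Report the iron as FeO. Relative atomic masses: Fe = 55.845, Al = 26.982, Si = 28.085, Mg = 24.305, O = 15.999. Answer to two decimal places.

37.14 wt%

Formula mass = 481.657 g/mol.
2.49 Fe → 2.4900 mol FeO per formula unit; M(FeO) = 71.844, so FeO mass = 178.892 g.
178.892/481.657 × 100 = 37.14 wt%.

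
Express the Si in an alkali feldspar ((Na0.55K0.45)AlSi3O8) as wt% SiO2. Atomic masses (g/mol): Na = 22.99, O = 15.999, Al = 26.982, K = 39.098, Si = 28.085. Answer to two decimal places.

Formula mass = 269.468 g/mol.
3 Si → 3.0000 mol SiO2 per formula unit; M(SiO2) = 60.083, so SiO2 mass = 180.249 g.
180.249/269.468 × 100 = 66.89 wt%.

66.89 wt%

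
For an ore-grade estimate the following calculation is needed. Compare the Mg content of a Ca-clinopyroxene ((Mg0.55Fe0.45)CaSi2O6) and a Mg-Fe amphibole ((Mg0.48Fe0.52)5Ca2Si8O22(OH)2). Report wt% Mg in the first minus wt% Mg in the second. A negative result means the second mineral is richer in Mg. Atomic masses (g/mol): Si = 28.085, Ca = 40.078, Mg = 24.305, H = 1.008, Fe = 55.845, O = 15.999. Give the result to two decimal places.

Mg in (Mg0.55Fe0.45)CaSi2O6: molar mass 230.740 g/mol; 0.55×24.305 = 13.368 g → 5.79 wt%.
Mg in (Mg0.48Fe0.52)5Ca2Si8O22(OH)2: molar mass 894.357 g/mol; 2.40×24.305 = 58.332 g → 6.52 wt%.
Difference = 5.79 − 6.52 = -0.73 percentage points.

-0.73 percentage points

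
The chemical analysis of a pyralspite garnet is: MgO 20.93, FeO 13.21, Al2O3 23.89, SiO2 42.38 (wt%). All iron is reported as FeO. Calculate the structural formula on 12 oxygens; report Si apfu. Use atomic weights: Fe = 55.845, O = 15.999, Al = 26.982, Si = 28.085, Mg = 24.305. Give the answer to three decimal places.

3.005 Si apfu

MgO: 20.93/40.304 = 0.51930 mol → 0.51930 mol Mg, 0.51930 mol O.
FeO: 13.21/71.844 = 0.18387 mol → 0.18387 mol Fe, 0.18387 mol O.
Al2O3: 23.89/101.961 = 0.23431 mol → 0.46862 mol Al, 0.70293 mol O.
SiO2: 42.38/60.083 = 0.70536 mol → 0.70536 mol Si, 1.41072 mol O.
Total oxygen = 2.81682 mol. Normalization factor = 12/2.81682 = 4.26012.
Si per 12 O = 0.70536 × 4.26012 = 3.005.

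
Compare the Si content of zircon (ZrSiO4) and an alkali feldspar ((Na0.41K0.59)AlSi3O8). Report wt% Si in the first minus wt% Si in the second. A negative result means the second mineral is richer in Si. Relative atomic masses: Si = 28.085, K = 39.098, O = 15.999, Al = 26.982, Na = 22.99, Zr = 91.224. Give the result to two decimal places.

-15.69 percentage points

Si in ZrSiO4: molar mass 183.305 g/mol; 1×28.085 = 28.085 g → 15.32 wt%.
Si in (Na0.41K0.59)AlSi3O8: molar mass 271.723 g/mol; 3×28.085 = 84.255 g → 31.01 wt%.
Difference = 15.32 − 31.01 = -15.69 percentage points.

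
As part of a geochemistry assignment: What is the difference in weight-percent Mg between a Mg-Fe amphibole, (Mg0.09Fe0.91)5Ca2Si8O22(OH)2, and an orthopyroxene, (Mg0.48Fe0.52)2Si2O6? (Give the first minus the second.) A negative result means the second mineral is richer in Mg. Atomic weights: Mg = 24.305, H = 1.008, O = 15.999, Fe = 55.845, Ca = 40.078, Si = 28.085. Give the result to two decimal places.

Mg in (Mg0.09Fe0.91)5Ca2Si8O22(OH)2: molar mass 955.860 g/mol; 0.45×24.305 = 10.937 g → 1.14 wt%.
Mg in (Mg0.48Fe0.52)2Si2O6: molar mass 233.576 g/mol; 0.96×24.305 = 23.333 g → 9.99 wt%.
Difference = 1.14 − 9.99 = -8.85 percentage points.

-8.85 percentage points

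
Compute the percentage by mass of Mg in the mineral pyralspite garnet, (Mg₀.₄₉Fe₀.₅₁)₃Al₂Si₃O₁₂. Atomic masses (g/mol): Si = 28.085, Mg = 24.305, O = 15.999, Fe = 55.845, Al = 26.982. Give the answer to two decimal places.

7.92 wt%

Molar mass of (Mg₀.₄₉Fe₀.₅₁)₃Al₂Si₃O₁₂: 1.47·24.305 + 1.53·55.845 + 2·26.982 + 3·28.085 + 12·15.999 = 451.378 g/mol.
Mass of Mg per formula unit: 1.47 × 24.305 = 35.728 g.
Weight fraction Mg = 35.728 / 451.378 = 0.0792.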